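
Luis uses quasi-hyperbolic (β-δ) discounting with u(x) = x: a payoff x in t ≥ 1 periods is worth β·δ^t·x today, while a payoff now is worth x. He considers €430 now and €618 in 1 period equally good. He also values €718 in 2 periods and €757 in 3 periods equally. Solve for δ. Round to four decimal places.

From the later pair, β·δ^2·718 = β·δ^3·757; dividing through, δ = 718/757 = 0.94848.

δ ≈ 0.9485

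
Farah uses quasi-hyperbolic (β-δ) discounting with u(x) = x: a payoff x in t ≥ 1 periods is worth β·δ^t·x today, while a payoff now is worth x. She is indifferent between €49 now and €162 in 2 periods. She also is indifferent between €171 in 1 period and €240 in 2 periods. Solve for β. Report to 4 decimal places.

Both payoffs in the second observation are in the future, so β drops out: δ^1·171 = δ^2·240 ⇒ δ = 171/240 = 0.71250.
The first indifference: 49 = β·δ^2·162, so β = 49/(δ^2·162) = 49/(0.50766·162) ≈ 0.5958.

β ≈ 0.5958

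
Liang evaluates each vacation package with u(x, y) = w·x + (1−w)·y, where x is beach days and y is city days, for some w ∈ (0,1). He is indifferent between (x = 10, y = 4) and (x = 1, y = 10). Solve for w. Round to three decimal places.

w = 0.400

Indifference: w·10 + (1−w)·4 = w·1 + (1−w)·10.
Rearranging, 9·w − 6·(1−w) = 0.
The marginal rate of substitution is 6/9, so w = 6/(9+6) = 0.400.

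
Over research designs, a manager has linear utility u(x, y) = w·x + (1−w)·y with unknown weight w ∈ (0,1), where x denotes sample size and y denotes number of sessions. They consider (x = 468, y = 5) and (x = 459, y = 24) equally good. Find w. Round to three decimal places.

u(468,5) = u(459,24) means w·468 + (1−w)·5 = w·459 + (1−w)·24.
w·(468−459) = (1−w)·(24−5), i.e. w·9 = (1−w)·19.
Hence w = 19/(9+19) = 19/28 = 0.679.

w = 0.679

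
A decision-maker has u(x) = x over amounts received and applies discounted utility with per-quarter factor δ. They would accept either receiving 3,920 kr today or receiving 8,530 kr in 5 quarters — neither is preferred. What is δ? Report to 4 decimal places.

δ ≈ 0.8560

Indifference means u(3920) = δ^5 · u(8530), so δ^5 = u(3920)/u(8530).
With u(x) = x: δ^5 = 3920/8530 = 0.45955.
Taking the 5th root: δ = 0.45955^(1/5) ≈ 0.8560.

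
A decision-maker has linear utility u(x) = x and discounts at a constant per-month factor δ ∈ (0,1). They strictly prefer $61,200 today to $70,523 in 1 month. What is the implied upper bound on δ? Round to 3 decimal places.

Under u(x) = x this choice says 61200 > δ·70523.
Dividing through by 70523 gives δ < 0.86780.

δ < 0.868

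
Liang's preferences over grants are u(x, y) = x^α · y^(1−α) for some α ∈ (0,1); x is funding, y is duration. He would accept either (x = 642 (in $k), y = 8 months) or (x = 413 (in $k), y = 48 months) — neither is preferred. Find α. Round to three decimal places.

α ≈ 0.802

The Cobb–Douglas utilities coincide, so 642^α·8^(1−α) = 413^α·48^(1−α).
Rearrange to (642/413)^α = (48/8)^(1−α) and take logs: α·0.441141 = (1−α)·1.791759.
With A = 0.441141 and B = 1.791759: α·A = (1−α)·B, so α = B/(A+B) = 1.791759/2.232900 ≈ 0.802.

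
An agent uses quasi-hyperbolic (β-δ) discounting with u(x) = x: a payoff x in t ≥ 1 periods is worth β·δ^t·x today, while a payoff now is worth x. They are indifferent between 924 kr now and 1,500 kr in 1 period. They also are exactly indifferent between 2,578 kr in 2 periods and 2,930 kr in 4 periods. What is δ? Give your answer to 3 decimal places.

Both payoffs in the second observation are in the future, so β drops out: δ^2·2578 = δ^4·2930 ⇒ δ^2 = 2578/2930 = 0.87986, so δ = 0.93801.

δ ≈ 0.938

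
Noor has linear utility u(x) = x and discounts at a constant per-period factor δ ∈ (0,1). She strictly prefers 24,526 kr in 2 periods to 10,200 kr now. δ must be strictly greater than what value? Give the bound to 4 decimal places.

Comparing present values: 10200 < δ^2·24526.
Dividing by 24526: δ^2 > 0.41589. Both sides are positive, so the square root keeps the direction.
δ > (10200/24526)^(1/2) ≈ 0.6449.

δ > 0.6449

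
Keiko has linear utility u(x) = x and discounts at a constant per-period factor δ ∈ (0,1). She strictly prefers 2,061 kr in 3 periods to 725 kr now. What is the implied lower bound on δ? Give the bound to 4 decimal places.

δ > 0.7059

The preference means 725 < δ^3·2061.
Hence δ^3 > 725/2061 = 0.35177, and x ↦ x^(1/3) is increasing on (0,∞).
δ > 0.35177^(1/3) = 0.7059.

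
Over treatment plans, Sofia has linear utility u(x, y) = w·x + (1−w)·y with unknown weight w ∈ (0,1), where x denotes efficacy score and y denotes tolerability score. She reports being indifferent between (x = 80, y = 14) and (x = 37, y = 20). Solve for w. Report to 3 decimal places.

Indifference: w·80 + (1−w)·14 = w·37 + (1−w)·20.
Collecting terms: w·43 = (1−w)·6.
Hence w = 6/(43+6) = 6/49 = 0.122.

w = 0.122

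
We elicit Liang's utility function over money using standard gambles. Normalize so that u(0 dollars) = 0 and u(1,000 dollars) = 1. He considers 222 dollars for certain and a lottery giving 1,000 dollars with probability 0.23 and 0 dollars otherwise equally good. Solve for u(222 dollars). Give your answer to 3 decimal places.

By the standard-gamble method, u(222 dollars) is just the indifference probability on the best outcome: 0.23.

0.230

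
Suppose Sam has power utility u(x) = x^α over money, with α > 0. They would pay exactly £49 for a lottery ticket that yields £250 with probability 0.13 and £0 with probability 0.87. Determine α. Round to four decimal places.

EU(lottery) = 0.13·250^α + 0.87·0 = 0.13·250^α.
Setting u(49) equal to that: 49^α = 0.13·250^α ⇒ (49/250)^α = 0.13.
Take logs: α = ln 0.13 / ln(49/250) ≈ 1.251945.

α ≈ 1.2519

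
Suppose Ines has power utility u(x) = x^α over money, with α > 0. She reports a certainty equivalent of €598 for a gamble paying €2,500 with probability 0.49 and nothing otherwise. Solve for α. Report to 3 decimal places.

α ≈ 0.499

The lottery's expected utility is 0.49·u(2500) + 0.51·u(0) = 0.49·2500^α (since u(0) = 0 for α > 0).
Equating: 598^α = 0.49·2500^α, i.e. 0.2392^α = 0.49.
α = ln(0.49) / ln(598/2500) = -0.713350/-1.430455 ≈ 0.499.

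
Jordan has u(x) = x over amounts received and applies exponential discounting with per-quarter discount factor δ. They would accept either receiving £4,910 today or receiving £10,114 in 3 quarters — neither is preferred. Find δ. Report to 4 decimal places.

δ ≈ 0.7859

The payoff in 3 quarters is discounted by δ^3, so u(4910) = δ^3·u(10114) and δ^3 = u(4910)/u(10114).
With u(x) = x: δ^3 = 4910/10114 = 0.48547.
Taking the cube root: δ = 0.48547^(1/3) ≈ 0.7859.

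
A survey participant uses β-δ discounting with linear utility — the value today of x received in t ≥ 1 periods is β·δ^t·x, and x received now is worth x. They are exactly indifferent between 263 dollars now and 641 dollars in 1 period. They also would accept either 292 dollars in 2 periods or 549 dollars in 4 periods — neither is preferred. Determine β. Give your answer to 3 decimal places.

Both payoffs in the second observation are in the future, so β drops out: δ^2·292 = δ^4·549 ⇒ δ^2 = 292/549 = 0.53188, so δ = 0.72930.
Now use the now-vs-future pair: 263 = β·δ·641 gives β = 263/(0.72930·641) ≈ 0.563.

β ≈ 0.563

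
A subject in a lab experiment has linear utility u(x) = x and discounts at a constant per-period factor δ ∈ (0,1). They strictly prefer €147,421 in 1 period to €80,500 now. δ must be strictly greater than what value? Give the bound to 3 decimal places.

δ > 0.546

Under u(x) = x this choice says 80500 < δ·147421.
Dividing through by 147421 gives δ > 0.54606.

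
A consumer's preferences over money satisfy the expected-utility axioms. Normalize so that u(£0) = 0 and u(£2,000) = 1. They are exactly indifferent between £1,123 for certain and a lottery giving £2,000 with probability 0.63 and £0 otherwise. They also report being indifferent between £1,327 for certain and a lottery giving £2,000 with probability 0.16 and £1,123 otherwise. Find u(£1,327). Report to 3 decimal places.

0.689

The first gamble pins u(£1,123): it must equal 0.63·1 + 0.37·0 = 0.63.
The second indifference gives u(£1,327) = 0.16·u(£2,000) + 0.84·u(£1,123) = 0.16·1.00 + 0.84·0.63 = 0.6892.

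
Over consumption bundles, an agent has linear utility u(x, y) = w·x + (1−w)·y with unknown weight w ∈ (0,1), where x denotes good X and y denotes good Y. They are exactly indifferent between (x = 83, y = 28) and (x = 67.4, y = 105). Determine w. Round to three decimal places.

Indifference: w·83 + (1−w)·28 = w·67.4 + (1−w)·105.
Collecting terms: w·15.6 = (1−w)·77.
The marginal rate of substitution is 77/15.6, so w = 77/(15.6+77) = 0.832.

w = 0.832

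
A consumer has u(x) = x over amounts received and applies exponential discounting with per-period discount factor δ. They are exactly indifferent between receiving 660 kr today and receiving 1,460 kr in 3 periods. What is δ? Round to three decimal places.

Indifference means u(660) = δ^3 · u(1460), so δ^3 = u(660)/u(1460).
With u(x) = x: δ^3 = 660/1460 = 0.45205.
Taking the cube root: δ = 0.45205^(1/3) ≈ 0.767.

δ ≈ 0.767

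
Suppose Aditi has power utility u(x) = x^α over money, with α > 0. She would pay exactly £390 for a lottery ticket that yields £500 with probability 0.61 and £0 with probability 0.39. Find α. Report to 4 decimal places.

α ≈ 1.9894

The lottery's expected utility is 0.61·u(500) + 0.39·u(0) = 0.61·500^α (since u(0) = 0 for α > 0).
Indifference: 390^α = 0.61·500^α, so (390/500)^α = 0.61.
Take logs: α = ln 0.61 / ln(390/500) ≈ 1.989429.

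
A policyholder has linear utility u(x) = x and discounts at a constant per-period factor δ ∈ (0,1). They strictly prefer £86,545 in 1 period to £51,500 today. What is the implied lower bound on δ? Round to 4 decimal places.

δ > 0.5951

Under u(x) = x this choice says 51500 < δ·86545.
Dividing through by 86545 gives δ > 0.59507.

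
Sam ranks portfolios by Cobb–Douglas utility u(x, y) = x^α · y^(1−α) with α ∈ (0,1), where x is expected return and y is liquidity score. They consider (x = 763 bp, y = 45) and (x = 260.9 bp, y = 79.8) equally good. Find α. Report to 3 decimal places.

α ≈ 0.348

Indifference: 763^α · 45^(1−α) = 260.9^α · 79.8^(1−α).
Rearrange to (763/260.9)^α = (79.8/45)^(1−α) and take logs: α·1.073121 = (1−α)·0.572861.
With A = 1.073121 and B = 0.572861: α·A = (1−α)·B, so α = B/(A+B) = 0.572861/1.645982 ≈ 0.348.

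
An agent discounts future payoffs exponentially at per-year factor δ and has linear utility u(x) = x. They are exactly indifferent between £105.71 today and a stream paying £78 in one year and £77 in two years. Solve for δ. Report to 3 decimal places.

The stream is worth 78δ + 77δ² today, so 78δ + 77δ² = 105.71.
So 77δ² + 78δ − 105.71 = 0.
By the quadratic formula (taking the positive root), δ = (−78 + √38642.68) / 154 ≈ 0.770.

δ ≈ 0.770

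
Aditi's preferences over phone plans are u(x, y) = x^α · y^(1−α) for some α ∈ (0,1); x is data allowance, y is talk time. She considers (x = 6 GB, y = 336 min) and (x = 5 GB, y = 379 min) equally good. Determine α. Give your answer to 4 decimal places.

Set the two utilities equal: 6^α·336^(1−α) = 5^α·379^(1−α).
Taking logs: α·ln 6 + (1−α)·ln 336 = α·ln 5 + (1−α)·ln 379, i.e. α·0.1823216 = (1−α)·0.1204250.
So α/(1−α) = (0.1204250)/(0.1823216) = 0.6605087, and α = 0.6605087/1.6605087 ≈ 0.3978.

α ≈ 0.3978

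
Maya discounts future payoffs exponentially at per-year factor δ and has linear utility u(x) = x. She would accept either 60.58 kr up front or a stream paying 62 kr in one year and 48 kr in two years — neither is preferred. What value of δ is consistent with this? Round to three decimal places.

The stream is worth 62δ + 48δ² today, so 62δ + 48δ² = 60.58.
So 48δ² + 62δ − 60.58 = 0.
δ = (−62 + √(62² + 4·48·60.58)) / (2·48) = (−62 + √15475.36) / 96 ≈ 0.650.

δ ≈ 0.650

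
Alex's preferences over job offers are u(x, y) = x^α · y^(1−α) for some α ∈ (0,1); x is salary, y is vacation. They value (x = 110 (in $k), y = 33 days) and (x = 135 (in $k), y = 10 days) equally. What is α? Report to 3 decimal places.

α ≈ 0.854

Indifference: 110^α · 33^(1−α) = 135^α · 10^(1−α).
(110/135)^α = (10/33)^(1−α); take logs: α·ln(110/135) = (1−α)·ln(10/33), i.e. α·-0.204794 = (1−α)·-1.193922.
So α/(1−α) = (-1.193922)/(-0.204794) = 5.829868, and α = 5.829868/6.829868 ≈ 0.854.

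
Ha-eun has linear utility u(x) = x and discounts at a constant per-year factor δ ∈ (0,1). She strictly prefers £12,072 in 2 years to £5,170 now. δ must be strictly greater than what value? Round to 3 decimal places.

Under u(x) = x this choice says 5170 < δ^2·12072.
So δ^2 > 5170/12072 = 0.42826; taking the square root of both positive sides preserves the inequality.
δ > (5170/12072)^(1/2) ≈ 0.654.

δ > 0.654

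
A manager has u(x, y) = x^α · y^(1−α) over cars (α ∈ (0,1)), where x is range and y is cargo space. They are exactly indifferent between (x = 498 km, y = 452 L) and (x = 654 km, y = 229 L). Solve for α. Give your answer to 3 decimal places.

α ≈ 0.714

Indifference: 498^α · 452^(1−α) = 654^α · 229^(1−α).
Taking logs: α·ln 498 + (1−α)·ln 452 = α·ln 654 + (1−α)·ln 229, i.e. α·-0.272507 = (1−α)·-0.679960.
So α/(1−α) = (-0.679960)/(-0.272507) = 2.495202, and α = 2.495202/3.495202 ≈ 0.714.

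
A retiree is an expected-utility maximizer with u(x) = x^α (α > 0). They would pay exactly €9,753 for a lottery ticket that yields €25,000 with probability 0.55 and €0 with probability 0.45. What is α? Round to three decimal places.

α ≈ 0.635

Since u(0) = 0, the lottery's EU is 0.55·25000^α.
Indifference: 9753^α = 0.55·25000^α, so (9753/25000)^α = 0.55.
Take logs: α = ln 0.55 / ln(9753/25000) ≈ 0.63512.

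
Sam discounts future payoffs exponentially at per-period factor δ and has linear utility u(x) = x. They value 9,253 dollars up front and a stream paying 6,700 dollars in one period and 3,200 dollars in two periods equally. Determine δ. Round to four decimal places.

Equating present values: 9253 = 6700δ + 3200δ².
So 3200δ² + 6700δ − 9253 = 0.
By the quadratic formula (taking the positive root), δ = (−6700 + √163328400.00) / 6400 ≈ 0.9500.

δ ≈ 0.9500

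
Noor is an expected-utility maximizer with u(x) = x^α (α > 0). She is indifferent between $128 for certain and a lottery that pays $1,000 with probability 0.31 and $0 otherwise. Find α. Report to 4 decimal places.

α ≈ 0.5697

The lottery's expected utility is 0.31·u(1000) + 0.69·u(0) = 0.31·1000^α (since u(0) = 0 for α > 0).
Indifference: 128^α = 0.31·1000^α, so (128/1000)^α = 0.31.
Taking logs: α·ln(128/1000) = ln(0.31), so α = -1.1711830 / -2.0557250 ≈ 0.5697.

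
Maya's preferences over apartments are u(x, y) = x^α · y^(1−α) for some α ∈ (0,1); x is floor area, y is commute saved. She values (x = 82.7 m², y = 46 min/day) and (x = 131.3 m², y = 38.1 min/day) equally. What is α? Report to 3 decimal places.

α ≈ 0.290

The Cobb–Douglas utilities coincide, so 82.7^α·46^(1−α) = 131.3^α·38.1^(1−α).
(82.7/131.3)^α = (38.1/46)^(1−α); take logs: α·ln(82.7/131.3) = (1−α)·ln(38.1/46), i.e. α·-0.462265 = (1−α)·-0.188427.
With A = -0.462265 and B = -0.188427: α·A = (1−α)·B, so α = B/(A+B) = -0.188427/-0.650692 ≈ 0.290.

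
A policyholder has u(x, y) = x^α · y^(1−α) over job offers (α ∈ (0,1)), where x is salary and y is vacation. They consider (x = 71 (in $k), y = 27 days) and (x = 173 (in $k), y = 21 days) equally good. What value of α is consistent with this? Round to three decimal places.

α ≈ 0.220

Indifference: 71^α · 27^(1−α) = 173^α · 21^(1−α).
Taking logs: α·ln 71 + (1−α)·ln 27 = α·ln 173 + (1−α)·ln 21, i.e. α·-0.890612 = (1−α)·-0.251314.
So α/(1−α) = (-0.251314)/(-0.890612) = 0.282181, and α = 0.282181/1.282181 ≈ 0.220.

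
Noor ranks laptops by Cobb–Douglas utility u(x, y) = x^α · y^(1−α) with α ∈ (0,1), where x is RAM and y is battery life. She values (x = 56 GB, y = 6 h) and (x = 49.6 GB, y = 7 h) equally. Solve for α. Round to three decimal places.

Indifference: 56^α · 6^(1−α) = 49.6^α · 7^(1−α).
Rearrange to (56/49.6)^α = (7/6)^(1−α) and take logs: α·0.121361 = (1−α)·0.154151.
With A = 0.121361 and B = 0.154151: α·A = (1−α)·B, so α = B/(A+B) = 0.154151/0.275512 ≈ 0.560.

α ≈ 0.560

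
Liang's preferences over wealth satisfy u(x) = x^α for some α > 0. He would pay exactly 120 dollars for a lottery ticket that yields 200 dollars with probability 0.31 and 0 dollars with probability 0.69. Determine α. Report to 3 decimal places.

The lottery's expected utility is 0.31·u(200) + 0.69·u(0) = 0.31·200^α (since u(0) = 0 for α > 0).
Setting u(120) equal to that: 120^α = 0.31·200^α ⇒ (120/200)^α = 0.31.
α = ln(0.31) / ln(120/200) = -1.171183/-0.510826 ≈ 2.293.

α ≈ 2.293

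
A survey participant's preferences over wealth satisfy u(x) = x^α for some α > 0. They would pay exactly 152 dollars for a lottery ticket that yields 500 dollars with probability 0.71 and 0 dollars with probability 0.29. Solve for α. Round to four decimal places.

α ≈ 0.2876

Since u(0) = 0, the lottery's EU is 0.71·500^α.
Equating: 152^α = 0.71·500^α, i.e. 0.3040^α = 0.71.
Take logs: α = ln 0.71 / ln(152/500) ≈ 0.287631.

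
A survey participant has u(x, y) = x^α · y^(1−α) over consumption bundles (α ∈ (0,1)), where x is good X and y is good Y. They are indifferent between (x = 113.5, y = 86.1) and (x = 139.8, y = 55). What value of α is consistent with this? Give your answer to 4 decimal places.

Indifference: 113.5^α · 86.1^(1−α) = 139.8^α · 55^(1−α).
(113.5/139.8)^α = (55/86.1)^(1−α); take logs: α·ln(113.5/139.8) = (1−α)·ln(55/86.1), i.e. α·-0.2084100 = (1−α)·-0.4481762.
Thus α·(-0.6565862) = -0.4481762, so α = -0.4481762/-0.6565862 ≈ 0.6826.

α ≈ 0.6826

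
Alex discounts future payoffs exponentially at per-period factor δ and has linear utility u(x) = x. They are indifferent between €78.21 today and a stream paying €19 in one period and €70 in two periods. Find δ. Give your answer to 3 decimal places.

δ ≈ 0.930

The stream is worth 19δ + 70δ² today, so 19δ + 70δ² = 78.21.
That is, 70δ² + 19δ − 78.21 = 0, a quadratic in δ.
δ = (−19 + √(19² + 4·70·78.21)) / (2·70) = (−19 + √22259.80) / 140 ≈ 0.930.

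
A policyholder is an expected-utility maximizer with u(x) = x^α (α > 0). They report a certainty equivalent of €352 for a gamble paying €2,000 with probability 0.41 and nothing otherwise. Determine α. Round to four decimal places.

EU(lottery) = 0.41·2000^α + 0.59·0 = 0.41·2000^α.
Setting u(352) equal to that: 352^α = 0.41·2000^α ⇒ (352/2000)^α = 0.41.
Take logs: α = ln 0.41 / ln(352/2000) ≈ 0.513218.

α ≈ 0.5132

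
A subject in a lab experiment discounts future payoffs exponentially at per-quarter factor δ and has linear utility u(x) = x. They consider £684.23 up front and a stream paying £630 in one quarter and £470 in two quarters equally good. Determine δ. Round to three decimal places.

δ ≈ 0.710

The stream is worth 630δ + 470δ² today, so 630δ + 470δ² = 684.23.
That is, 470δ² + 630δ − 684.23 = 0, a quadratic in δ.
By the quadratic formula (taking the positive root), δ = (−630 + √1683252.40) / 940 ≈ 0.710.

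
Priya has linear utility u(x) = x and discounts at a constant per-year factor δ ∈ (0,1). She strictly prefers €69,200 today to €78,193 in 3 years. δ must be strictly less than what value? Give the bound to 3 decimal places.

The preference means 69200 > δ^3·78193.
Dividing by 78193: δ^3 < 0.88499. Both sides are positive, so the cube root keeps the direction.
δ < 0.88499^(1/3) = 0.960.

δ < 0.960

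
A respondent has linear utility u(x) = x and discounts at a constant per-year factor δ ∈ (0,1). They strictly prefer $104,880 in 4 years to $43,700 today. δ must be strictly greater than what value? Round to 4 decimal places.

The preference means 43700 < δ^4·104880.
Hence δ^4 > 43700/104880 = 0.41667, and x ↦ x^(1/4) is increasing on (0,∞).
δ > 0.41667^(1/4) = 0.8034.

δ > 0.8034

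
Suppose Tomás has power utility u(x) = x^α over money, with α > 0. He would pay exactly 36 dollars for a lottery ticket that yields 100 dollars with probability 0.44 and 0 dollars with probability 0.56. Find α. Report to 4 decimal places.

The lottery's expected utility is 0.44·u(100) + 0.56·u(0) = 0.44·100^α (since u(0) = 0 for α > 0).
Indifference: 36^α = 0.44·100^α, so (36/100)^α = 0.44.
α = ln(0.44) / ln(36/100) = -0.8209806/-1.0216512 ≈ 0.8036.

α ≈ 0.8036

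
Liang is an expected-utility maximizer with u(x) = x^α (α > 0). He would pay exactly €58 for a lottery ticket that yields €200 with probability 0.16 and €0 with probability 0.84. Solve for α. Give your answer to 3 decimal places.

Since u(0) = 0, the lottery's EU is 0.16·200^α.
Indifference: 58^α = 0.16·200^α, so (58/200)^α = 0.16.
α = ln(0.16) / ln(58/200) = -1.832581/-1.237874 ≈ 1.480.

α ≈ 1.480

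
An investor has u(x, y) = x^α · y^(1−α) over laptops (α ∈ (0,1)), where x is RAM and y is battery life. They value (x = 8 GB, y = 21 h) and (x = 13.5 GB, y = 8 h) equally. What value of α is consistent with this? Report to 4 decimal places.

α ≈ 0.6484

Indifference: 8^α · 21^(1−α) = 13.5^α · 8^(1−α).
Rearrange to (8/13.5)^α = (8/21)^(1−α) and take logs: α·-0.5232481 = (1−α)·-0.9650809.
Thus α·(-1.4883290) = -0.9650809, so α = -0.9650809/-1.4883290 ≈ 0.6484.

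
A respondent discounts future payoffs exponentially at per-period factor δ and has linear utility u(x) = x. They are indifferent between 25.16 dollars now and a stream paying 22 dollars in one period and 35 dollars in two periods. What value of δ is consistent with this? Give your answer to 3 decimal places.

δ ≈ 0.590

The stream is worth 22δ + 35δ² today, so 22δ + 35δ² = 25.16.
Rearranged: 35δ² + 22δ − 25.16 = 0.
The positive root is δ = [−22 + √(22² + 4·35·25.16)] / (2·35) = (−22 + 63.296)/70 ≈ 0.590.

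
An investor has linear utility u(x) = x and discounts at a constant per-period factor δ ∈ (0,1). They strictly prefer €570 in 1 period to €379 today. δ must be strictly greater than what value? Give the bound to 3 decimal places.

Under u(x) = x this choice says 379 < δ·570.
So δ > 379/570 = 0.66491.

δ > 0.665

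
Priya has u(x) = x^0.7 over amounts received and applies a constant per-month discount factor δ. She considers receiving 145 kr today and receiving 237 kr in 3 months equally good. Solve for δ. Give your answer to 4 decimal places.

δ ≈ 0.8917

Equating discounted utilities: u(145) = δ^3·u(237) ⇒ δ^3 = u(145)/u(237).
Since u(x) = x^0.7, δ^3 = (145/237)^0.7 = 0.61181^0.7 = 0.70898.
So δ = 0.70898^(1/3) ≈ 0.8917.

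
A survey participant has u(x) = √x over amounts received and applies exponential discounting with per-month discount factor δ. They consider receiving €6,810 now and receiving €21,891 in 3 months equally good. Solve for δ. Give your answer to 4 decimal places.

Indifference means u(6810) = δ^3 · u(21891), so δ^3 = u(6810)/u(21891).
With u(x) = √x: δ^3 = √6810/√21891 = √(6810/21891) = 0.55775.
Hence δ = (0.55775)^(1/3) = 0.823152.

δ ≈ 0.8232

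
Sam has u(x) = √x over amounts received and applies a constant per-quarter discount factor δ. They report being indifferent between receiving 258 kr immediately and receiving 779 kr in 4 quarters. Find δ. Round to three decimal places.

δ ≈ 0.871

The payoff in 4 quarters is discounted by δ^4, so u(258) = δ^4·u(779) and δ^4 = u(258)/u(779).
With u(x) = √x: δ^4 = √258/√779 = √(258/779) = 0.57549.
Hence δ = (0.57549)^(1/4) = 0.87098.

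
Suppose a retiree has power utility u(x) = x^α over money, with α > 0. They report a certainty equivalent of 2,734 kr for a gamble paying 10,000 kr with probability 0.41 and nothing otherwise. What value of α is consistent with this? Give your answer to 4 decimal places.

The lottery's expected utility is 0.41·u(10000) + 0.59·u(0) = 0.41·10000^α (since u(0) = 0 for α > 0).
Setting u(2734) equal to that: 2734^α = 0.41·10000^α ⇒ (2734/10000)^α = 0.41.
Taking logs: α·ln(2734/10000) = ln(0.41), so α = -0.8915981 / -1.2968194 ≈ 0.6875.

α ≈ 0.6875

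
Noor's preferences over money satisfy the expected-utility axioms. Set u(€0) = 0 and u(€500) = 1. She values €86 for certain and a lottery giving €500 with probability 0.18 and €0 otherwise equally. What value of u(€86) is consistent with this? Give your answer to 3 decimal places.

By the standard-gamble method, u(€86) is just the indifference probability on the best outcome: 0.18.

0.180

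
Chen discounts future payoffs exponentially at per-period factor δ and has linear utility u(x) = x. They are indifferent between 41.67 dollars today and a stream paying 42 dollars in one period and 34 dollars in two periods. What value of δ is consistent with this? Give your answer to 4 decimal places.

δ ≈ 0.6501

The stream is worth 42δ + 34δ² today, so 42δ + 34δ² = 41.67.
That is, 34δ² + 42δ − 41.67 = 0, a quadratic in δ.
The positive root is δ = [−42 + √(42² + 4·34·41.67)] / (2·34) = (−42 + 86.204)/68 ≈ 0.6501.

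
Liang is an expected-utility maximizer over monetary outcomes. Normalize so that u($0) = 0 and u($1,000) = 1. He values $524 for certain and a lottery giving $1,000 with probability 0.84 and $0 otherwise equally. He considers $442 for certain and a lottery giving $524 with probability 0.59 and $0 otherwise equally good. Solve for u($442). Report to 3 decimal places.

First, u($524) = 0.84·u($1,000) + 0.16·u($0) = 0.84.
Then u($442) = 0.59·u($524) + 0.41·u($0) = 0.59·0.84 + 0.41·0.00 = 0.4956.

0.496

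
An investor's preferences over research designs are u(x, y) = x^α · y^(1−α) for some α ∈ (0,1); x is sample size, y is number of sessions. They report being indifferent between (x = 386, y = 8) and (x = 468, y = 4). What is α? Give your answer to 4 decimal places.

α ≈ 0.7825

Indifference: 386^α · 8^(1−α) = 468^α · 4^(1−α).
(386/468)^α = (4/8)^(1−α); take logs: α·ln(386/468) = (1−α)·ln(4/8), i.e. α·-0.1926309 = (1−α)·-0.6931472.
Thus α·(-0.8857781) = -0.6931472, so α = -0.6931472/-0.8857781 ≈ 0.7825.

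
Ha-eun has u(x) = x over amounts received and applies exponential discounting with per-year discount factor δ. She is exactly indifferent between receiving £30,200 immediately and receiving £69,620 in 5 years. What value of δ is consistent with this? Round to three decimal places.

δ ≈ 0.846

The payoff in 5 years is discounted by δ^5, so u(30200) = δ^5·u(69620) and δ^5 = u(30200)/u(69620).
With u(x) = x: δ^5 = 30200/69620 = 0.43378.
So δ = 0.43378^(1/5) ≈ 0.846.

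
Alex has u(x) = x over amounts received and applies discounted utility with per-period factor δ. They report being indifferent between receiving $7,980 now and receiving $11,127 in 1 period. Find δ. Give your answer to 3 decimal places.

δ ≈ 0.717

Indifference means u(7980) = δ · u(11127), so δ = u(7980)/u(11127).
With u(x) = x: δ = 7980/11127 = 0.71717.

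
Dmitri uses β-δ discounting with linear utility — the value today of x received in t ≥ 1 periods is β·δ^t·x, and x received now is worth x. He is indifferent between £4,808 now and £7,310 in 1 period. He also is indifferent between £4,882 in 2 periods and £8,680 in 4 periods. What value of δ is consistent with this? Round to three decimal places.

The second indifference involves only future payoffs, so β cancels: β·δ^2·4882 = β·δ^4·8680, giving δ^2 = 4882/8680 = 0.56244, so δ = 0.74996.

δ ≈ 0.750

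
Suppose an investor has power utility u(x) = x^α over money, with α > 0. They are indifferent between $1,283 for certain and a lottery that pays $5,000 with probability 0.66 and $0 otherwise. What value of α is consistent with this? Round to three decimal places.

α ≈ 0.305

Since u(0) = 0, the lottery's EU is 0.66·5000^α.
Setting u(1283) equal to that: 1283^α = 0.66·5000^α ⇒ (1283/5000)^α = 0.66.
α = ln(0.66) / ln(1283/5000) = -0.415515/-1.360237 ≈ 0.305.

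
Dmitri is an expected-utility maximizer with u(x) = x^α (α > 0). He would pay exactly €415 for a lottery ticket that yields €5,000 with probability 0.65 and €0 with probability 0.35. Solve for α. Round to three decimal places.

EU(lottery) = 0.65·5000^α + 0.35·0 = 0.65·5000^α.
Equating: 415^α = 0.65·5000^α, i.e. 0.0830^α = 0.65.
Taking logs: α·ln(415/5000) = ln(0.65), so α = -0.430783 / -2.488915 ≈ 0.173.

α ≈ 0.173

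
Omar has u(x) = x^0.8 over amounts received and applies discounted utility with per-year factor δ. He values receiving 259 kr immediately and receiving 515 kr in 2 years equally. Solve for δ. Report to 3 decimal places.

The payoff in 2 years is discounted by δ^2, so u(259) = δ^2·u(515) and δ^2 = u(259)/u(515).
With u(x) = x^0.8: δ^2 = 259^0.8/515^0.8 = (259/515)^0.8 = 0.57702.
Hence δ = (0.57702)^(1/2) = 0.75962.

δ ≈ 0.760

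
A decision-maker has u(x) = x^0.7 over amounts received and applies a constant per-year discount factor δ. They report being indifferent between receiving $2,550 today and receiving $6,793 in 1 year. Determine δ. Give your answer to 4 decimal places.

The payoff in 1 year is discounted by δ, so u(2550) = δ·u(6793) and δ = u(2550)/u(6793).
Since u(x) = x^0.7, δ = (2550/6793)^0.7 = 0.37539^0.7 = 0.50366.

δ ≈ 0.5037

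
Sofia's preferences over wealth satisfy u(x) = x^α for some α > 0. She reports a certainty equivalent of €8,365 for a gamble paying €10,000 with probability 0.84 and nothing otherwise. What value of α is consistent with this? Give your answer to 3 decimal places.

α ≈ 0.977

Since u(0) = 0, the lottery's EU is 0.84·10000^α.
Indifference: 8365^α = 0.84·10000^α, so (8365/10000)^α = 0.84.
Take logs: α = ln 0.84 / ln(8365/10000) ≈ 0.97661.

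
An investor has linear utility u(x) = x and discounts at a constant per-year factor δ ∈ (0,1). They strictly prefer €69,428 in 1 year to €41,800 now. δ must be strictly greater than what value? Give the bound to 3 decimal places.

Comparing present values: 41800 < δ·69428.
So δ > 41800/69428 = 0.60206.

δ > 0.602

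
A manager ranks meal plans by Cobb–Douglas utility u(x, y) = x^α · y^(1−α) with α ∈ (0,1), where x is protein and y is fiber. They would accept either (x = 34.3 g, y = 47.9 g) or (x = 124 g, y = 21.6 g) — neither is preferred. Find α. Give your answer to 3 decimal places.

α ≈ 0.383

The Cobb–Douglas utilities coincide, so 34.3^α·47.9^(1−α) = 124^α·21.6^(1−α).
Taking logs: α·ln 34.3 + (1−α)·ln 47.9 = α·ln 124 + (1−α)·ln 21.6, i.e. α·-1.285136 = (1−α)·-0.796422.
So α/(1−α) = (-0.796422)/(-1.285136) = 0.619718, and α = 0.619718/1.619718 ≈ 0.383.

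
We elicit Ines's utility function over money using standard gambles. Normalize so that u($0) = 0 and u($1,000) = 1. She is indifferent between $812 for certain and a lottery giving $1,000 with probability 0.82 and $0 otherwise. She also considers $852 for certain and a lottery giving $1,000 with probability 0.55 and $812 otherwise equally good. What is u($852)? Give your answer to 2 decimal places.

0.92

The first gamble pins u($812): it must equal 0.82·1 + 0.18·0 = 0.82.
Chaining: u($852) = 0.55·1.00 + 0.45·0.82 = 0.9190.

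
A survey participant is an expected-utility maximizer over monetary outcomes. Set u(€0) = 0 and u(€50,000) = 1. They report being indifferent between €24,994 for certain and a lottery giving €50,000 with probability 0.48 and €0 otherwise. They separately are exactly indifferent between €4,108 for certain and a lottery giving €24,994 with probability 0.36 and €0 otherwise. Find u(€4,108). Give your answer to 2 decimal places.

0.17

First, u(€24,994) = 0.48·u(€50,000) + 0.52·u(€0) = 0.48.
The second indifference gives u(€4,108) = 0.36·u(€24,994) + 0.64·u(€0) = 0.36·0.48 + 0.64·0.00 = 0.1728.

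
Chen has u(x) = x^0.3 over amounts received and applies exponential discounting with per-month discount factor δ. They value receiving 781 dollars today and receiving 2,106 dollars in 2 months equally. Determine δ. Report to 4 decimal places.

Indifference means u(781) = δ^2 · u(2106), so δ^2 = u(781)/u(2106).
With u(x) = x^0.3: δ^2 = 781^0.3/2106^0.3 = (781/2106)^0.3 = 0.74260.
Taking the square root: δ = 0.74260^(1/2) ≈ 0.8617.

δ ≈ 0.8617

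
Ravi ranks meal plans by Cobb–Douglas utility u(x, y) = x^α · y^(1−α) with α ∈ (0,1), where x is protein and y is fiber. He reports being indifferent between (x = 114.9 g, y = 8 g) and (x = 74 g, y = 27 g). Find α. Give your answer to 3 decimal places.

α ≈ 0.734

Indifference: 114.9^α · 8^(1−α) = 74^α · 27^(1−α).
Rearrange to (114.9/74)^α = (27/8)^(1−α) and take logs: α·0.439997 = (1−α)·1.216395.
With A = 0.439997 and B = 1.216395: α·A = (1−α)·B, so α = B/(A+B) = 1.216395/1.656392 ≈ 0.734.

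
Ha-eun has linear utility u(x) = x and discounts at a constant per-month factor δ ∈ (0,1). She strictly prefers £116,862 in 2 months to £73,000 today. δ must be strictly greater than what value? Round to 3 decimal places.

δ > 0.790

The preference means 73000 < δ^2·116862.
Hence δ^2 > 73000/116862 = 0.62467, and x ↦ x^(1/2) is increasing on (0,∞).
δ > (73000/116862)^(1/2) ≈ 0.790.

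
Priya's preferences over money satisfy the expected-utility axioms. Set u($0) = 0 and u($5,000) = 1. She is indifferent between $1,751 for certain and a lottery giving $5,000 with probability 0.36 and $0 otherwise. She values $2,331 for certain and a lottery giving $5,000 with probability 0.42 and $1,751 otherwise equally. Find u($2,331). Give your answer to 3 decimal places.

First, u($1,751) = 0.36·u($5,000) + 0.64·u($0) = 0.36.
Then u($2,331) = 0.42·u($5,000) + 0.58·u($1,751) = 0.42·1.00 + 0.58·0.36 = 0.6288.

0.629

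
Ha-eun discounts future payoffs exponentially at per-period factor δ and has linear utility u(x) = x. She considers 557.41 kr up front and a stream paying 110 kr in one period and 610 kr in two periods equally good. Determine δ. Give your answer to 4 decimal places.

δ ≈ 0.8700

Equating present values: 557.41 = 110δ + 610δ².
So 610δ² + 110δ − 557.41 = 0.
δ = (−110 + √(110² + 4·610·557.41)) / (2·610) = (−110 + √1372180.40) / 1220 ≈ 0.8700.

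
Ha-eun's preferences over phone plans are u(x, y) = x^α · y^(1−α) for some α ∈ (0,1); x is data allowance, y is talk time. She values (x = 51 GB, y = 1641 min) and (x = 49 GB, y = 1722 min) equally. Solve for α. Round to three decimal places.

α ≈ 0.546

Set the two utilities equal: 51^α·1641^(1−α) = 49^α·1722^(1−α).
Taking logs: α·ln 51 + (1−α)·ln 1641 = α·ln 49 + (1−α)·ln 1722, i.e. α·0.040005 = (1−α)·0.048181.
With A = 0.040005 and B = 0.048181: α·A = (1−α)·B, so α = B/(A+B) = 0.048181/0.088186 ≈ 0.546.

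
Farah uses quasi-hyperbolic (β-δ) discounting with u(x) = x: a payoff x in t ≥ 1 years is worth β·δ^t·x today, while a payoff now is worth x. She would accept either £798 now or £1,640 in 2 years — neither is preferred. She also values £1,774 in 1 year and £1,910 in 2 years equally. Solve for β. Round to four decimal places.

β ≈ 0.5641

From the later pair, β·δ^1·1774 = β·δ^2·1910; dividing through, δ = 1774/1910 = 0.92880.
The first indifference: 798 = β·δ^2·1640, so β = 798/(δ^2·1640) = 798/(0.86266·1640) ≈ 0.5641.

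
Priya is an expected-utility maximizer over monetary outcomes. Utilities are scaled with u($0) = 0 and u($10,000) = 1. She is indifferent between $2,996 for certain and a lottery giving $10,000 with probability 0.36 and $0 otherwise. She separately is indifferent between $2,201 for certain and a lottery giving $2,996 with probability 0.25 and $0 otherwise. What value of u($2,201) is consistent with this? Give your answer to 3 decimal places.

0.090

The first gamble pins u($2,996): it must equal 0.36·1 + 0.64·0 = 0.36.
The second indifference gives u($2,201) = 0.25·u($2,996) + 0.75·u($0) = 0.25·0.36 + 0.75·0.00 = 0.0900.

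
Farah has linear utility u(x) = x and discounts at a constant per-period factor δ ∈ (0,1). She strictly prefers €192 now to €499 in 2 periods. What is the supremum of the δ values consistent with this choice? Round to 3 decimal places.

Under u(x) = x this choice says 192 > δ^2·499.
Hence δ^2 < 192/499 = 0.38477, and x ↦ x^(1/2) is increasing on (0,∞).
δ < 0.38477^(1/2) = 0.620.

δ < 0.620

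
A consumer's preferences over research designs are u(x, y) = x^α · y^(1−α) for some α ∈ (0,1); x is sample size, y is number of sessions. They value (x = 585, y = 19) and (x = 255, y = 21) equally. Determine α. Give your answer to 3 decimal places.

Set the two utilities equal: 585^α·19^(1−α) = 255^α·21^(1−α).
(585/255)^α = (21/19)^(1−α); take logs: α·ln(585/255) = (1−α)·ln(21/19), i.e. α·0.830348 = (1−α)·0.100083.
With A = 0.830348 and B = 0.100083: α·A = (1−α)·B, so α = B/(A+B) = 0.100083/0.930431 ≈ 0.108.

α ≈ 0.108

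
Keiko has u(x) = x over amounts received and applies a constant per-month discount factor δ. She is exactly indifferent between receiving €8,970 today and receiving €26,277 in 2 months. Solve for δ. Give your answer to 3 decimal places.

Indifference means u(8970) = δ^2 · u(26277), so δ^2 = u(8970)/u(26277).
With u(x) = x: δ^2 = 8970/26277 = 0.34136.
Taking the square root: δ = 0.34136^(1/2) ≈ 0.584.

δ ≈ 0.584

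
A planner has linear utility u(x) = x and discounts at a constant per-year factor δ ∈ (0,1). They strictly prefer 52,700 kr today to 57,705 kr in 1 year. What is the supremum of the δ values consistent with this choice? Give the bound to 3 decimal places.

Comparing present values: 52700 > δ·57705.
Dividing through by 57705 gives δ < 0.91327.

δ < 0.913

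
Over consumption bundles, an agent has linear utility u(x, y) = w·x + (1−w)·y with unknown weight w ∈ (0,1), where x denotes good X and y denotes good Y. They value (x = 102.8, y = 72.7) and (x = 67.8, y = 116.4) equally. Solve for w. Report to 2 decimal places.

w = 0.56

Equating utilities: w·102.8 + (1−w)·72.7 = w·67.8 + (1−w)·116.4.
w·(102.8−67.8) = (1−w)·(116.4−72.7), i.e. w·35 = (1−w)·43.7.
The marginal rate of substitution is 43.7/35, so w = 43.7/(35+43.7) = 0.56.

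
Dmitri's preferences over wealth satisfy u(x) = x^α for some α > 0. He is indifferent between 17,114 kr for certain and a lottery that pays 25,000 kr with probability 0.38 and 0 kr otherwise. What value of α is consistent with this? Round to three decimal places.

α ≈ 2.553

EU(lottery) = 0.38·25000^α + 0.62·0 = 0.38·25000^α.
Indifference: 17114^α = 0.38·25000^α, so (17114/25000)^α = 0.38.
Take logs: α = ln 0.38 / ln(17114/25000) ≈ 2.55313.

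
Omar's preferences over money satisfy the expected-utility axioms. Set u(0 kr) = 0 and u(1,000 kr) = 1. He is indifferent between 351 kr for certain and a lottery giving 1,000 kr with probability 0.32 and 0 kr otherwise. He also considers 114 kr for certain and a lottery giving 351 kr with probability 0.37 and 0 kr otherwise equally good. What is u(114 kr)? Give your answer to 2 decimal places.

First, u(351 kr) = 0.32·u(1,000 kr) + 0.68·u(0 kr) = 0.32.
Then u(114 kr) = 0.37·u(351 kr) + 0.63·u(0 kr) = 0.37·0.32 + 0.63·0.00 = 0.1184.

0.12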